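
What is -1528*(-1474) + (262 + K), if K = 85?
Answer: 2252619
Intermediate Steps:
-1528*(-1474) + (262 + K) = -1528*(-1474) + (262 + 85) = 2252272 + 347 = 2252619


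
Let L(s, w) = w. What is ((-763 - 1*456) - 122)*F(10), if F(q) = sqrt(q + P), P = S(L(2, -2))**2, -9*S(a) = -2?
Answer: -149*sqrt(814) ≈ -4251.1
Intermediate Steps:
S(a) = 2/9 (S(a) = -1/9*(-2) = 2/9)
P = 4/81 (P = (2/9)**2 = 4/81 ≈ 0.049383)
F(q) = sqrt(4/81 + q) (F(q) = sqrt(q + 4/81) = sqrt(4/81 + q))
((-763 - 1*456) - 122)*F(10) = ((-763 - 1*456) - 122)*(sqrt(4 + 81*10)/9) = ((-763 - 456) - 122)*(sqrt(4 + 810)/9) = (-1219 - 122)*(sqrt(814)/9) = -149*sqrt(814)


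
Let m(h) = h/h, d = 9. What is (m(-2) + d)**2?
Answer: 100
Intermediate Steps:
m(h) = 1
(m(-2) + d)**2 = (1 + 9)**2 = 10**2 = 100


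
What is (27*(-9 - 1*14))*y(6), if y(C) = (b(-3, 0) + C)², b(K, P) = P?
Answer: -22356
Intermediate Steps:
y(C) = C² (y(C) = (0 + C)² = C²)
(27*(-9 - 1*14))*y(6) = (27*(-9 - 1*14))*6² = (27*(-9 - 14))*36 = (27*(-23))*36 = -621*36 = -22356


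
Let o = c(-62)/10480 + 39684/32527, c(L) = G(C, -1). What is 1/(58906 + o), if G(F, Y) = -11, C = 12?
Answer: 340882960/20080467172283 ≈ 1.6976e-5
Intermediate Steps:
c(L) = -11
o = 415530523/340882960 (o = -11/10480 + 39684/32527 = 415530523/340882960 ≈ 1.2190)
1/(58906 + o) = 1/(58906 + 415530523/340882960) = 1/(20080467172283/340882960) = 340882960/20080467172283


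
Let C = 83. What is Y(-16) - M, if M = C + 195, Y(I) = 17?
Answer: -261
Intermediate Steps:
M = 278 (M = 83 + 195 = 278)
Y(-16) - M = 17 - 1*278 = 17 - 278 = -261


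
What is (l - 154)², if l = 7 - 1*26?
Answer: 29929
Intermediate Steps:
l = -19 (l = 7 - 26 = -19)
(l - 154)² = (-19 - 154)² = (-173)² = 29929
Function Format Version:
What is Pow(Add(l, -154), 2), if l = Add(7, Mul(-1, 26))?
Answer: 29929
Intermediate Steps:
l = -19 (l = Add(7, -26) = -19)
Pow(Add(l, -154), 2) = Pow(Add(-19, -154), 2) = Pow(-173, 2) = 29929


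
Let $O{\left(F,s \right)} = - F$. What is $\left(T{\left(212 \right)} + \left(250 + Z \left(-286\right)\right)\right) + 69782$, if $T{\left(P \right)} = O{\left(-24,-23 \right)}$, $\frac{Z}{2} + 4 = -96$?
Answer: $127256$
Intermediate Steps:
$Z = -200$ ($Z = -8 + 2 \left(-96\right) = -8 - 192 = -200$)
$T{\left(P \right)} = 24$ ($T{\left(P \right)} = \left(-1\right) \left(-24\right) = 24$)
$\left(T{\left(212 \right)} + \left(250 + Z \left(-286\right)\right)\right) + 69782 = \left(24 + \left(250 - -57200\right)\right) + 69782 = \left(24 + \left(250 + 57200\right)\right) + 69782 = \left(24 + 57450\right) + 69782 = 57474 + 69782 = 127256$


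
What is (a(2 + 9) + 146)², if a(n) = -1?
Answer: 21025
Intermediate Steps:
(a(2 + 9) + 146)² = (-1 + 146)² = 145² = 21025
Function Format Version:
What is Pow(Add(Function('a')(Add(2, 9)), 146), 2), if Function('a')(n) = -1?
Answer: 21025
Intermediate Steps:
Pow(Add(Function('a')(Add(2, 9)), 146), 2) = Pow(Add(-1, 146), 2) = Pow(145, 2) = 21025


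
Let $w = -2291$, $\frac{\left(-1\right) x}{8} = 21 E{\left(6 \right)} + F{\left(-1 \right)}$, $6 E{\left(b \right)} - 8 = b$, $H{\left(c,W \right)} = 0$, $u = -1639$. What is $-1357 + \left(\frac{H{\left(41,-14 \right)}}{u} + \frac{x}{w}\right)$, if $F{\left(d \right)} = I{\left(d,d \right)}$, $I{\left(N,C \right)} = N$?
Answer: $- \frac{3108503}{2291} \approx -1356.8$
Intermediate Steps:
$E{\left(b \right)} = \frac{4}{3} + \frac{b}{6}$
$F{\left(d \right)} = d$
$x = -384$ ($x = - 8 \left(21 \left(\frac{4}{3} + \frac{1}{6} \cdot 6\right) - 1\right) = - 8 \left(21 \left(\frac{4}{3} + 1\right) - 1\right) = - 8 \left(21 \cdot \frac{7}{3} - 1\right) = - 8 \left(49 - 1\right) = \left(-8\right) 48 = -384$)
$-1357 + \left(\frac{H{\left(41,-14 \right)}}{u} + \frac{x}{w}\right) = -1357 + \left(\frac{0}{-1639} - \frac{384}{-2291}\right) = -1357 + \left(0 \left(- \frac{1}{1639}\right) - - \frac{384}{2291}\right) = -1357 + \left(0 + \frac{384}{2291}\right) = -1357 + \frac{384}{2291} = - \frac{3108503}{2291}$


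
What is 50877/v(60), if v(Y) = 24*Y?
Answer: 5653/160 ≈ 35.331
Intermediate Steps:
50877/v(60) = 50877/((24*60)) = 50877/1440 = 50877*(1/1440) = 5653/160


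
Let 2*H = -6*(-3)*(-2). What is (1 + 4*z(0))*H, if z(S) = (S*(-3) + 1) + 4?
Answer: -378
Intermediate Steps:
z(S) = 5 - 3*S (z(S) = (-3*S + 1) + 4 = (1 - 3*S) + 4 = 5 - 3*S)
H = -18 (H = (-6*(-3)*(-2))/2 = (18*(-2))/2 = (½)*(-36) = -18)
(1 + 4*z(0))*H = (1 + 4*(5 - 3*0))*(-18) = (1 + 4*(5 + 0))*(-18) = (1 + 4*5)*(-18) = (1 + 20)*(-18) = 21*(-18) = -378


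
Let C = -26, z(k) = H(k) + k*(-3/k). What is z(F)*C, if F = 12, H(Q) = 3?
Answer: 0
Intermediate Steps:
z(k) = 0 (z(k) = 3 + k*(-3/k) = 3 - 3 = 0)
z(F)*C = 0*(-26) = 0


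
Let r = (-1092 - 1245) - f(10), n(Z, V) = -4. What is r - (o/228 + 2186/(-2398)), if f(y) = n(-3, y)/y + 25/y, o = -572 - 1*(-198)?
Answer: -798433519/341715 ≈ -2336.5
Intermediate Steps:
o = -374 (o = -572 + 198 = -374)
f(y) = 21/y (f(y) = -4/y + 25/y = 21/y)
r = -23391/10 (r = (-1092 - 1245) - 21/10 = -2337 - 21/10 = -23391/10 ≈ -2339.1)
r - (o/228 + 2186/(-2398)) = -23391/10 - (-374/228 + 2186/(-2398)) = -23391/10 - (-374*1/228 + 2186*(-1/2398)) = -23391/10 - (-187/114 - 1093/1199) = -23391/10 - 1*(-348815/136686) = -23391/10 + 348815/136686 = -798433519/341715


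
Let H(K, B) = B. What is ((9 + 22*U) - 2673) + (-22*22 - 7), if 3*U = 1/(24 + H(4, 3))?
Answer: -255533/81 ≈ -3154.7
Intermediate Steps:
U = 1/81 (U = 1/(3*(24 + 3)) = (⅓)/27 = (⅓)*(1/27) = 1/81 ≈ 0.012346)
((9 + 22*U) - 2673) + (-22*22 - 7) = ((9 + 22*(1/81)) - 2673) + (-22*22 - 7) = ((9 + 22/81) - 2673) + (-484 - 7) = (751/81 - 2673) - 491 = -215762/81 - 491 = -255533/81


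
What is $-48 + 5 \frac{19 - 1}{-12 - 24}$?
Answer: $- \frac{101}{2} \approx -50.5$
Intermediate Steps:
$-48 + 5 \frac{19 - 1}{-12 - 24} = -48 + 5 \frac{18}{-36} = -48 + 5 \cdot 18 \left(- \frac{1}{36}\right) = -48 + 5 \left(- \frac{1}{2}\right) = -48 - \frac{5}{2} = - \frac{101}{2}$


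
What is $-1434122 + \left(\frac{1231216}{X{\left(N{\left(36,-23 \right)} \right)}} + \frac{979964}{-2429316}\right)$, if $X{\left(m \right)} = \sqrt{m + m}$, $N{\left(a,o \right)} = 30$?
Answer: $- \frac{870984125129}{607329} + \frac{615608 \sqrt{15}}{15} \approx -1.2752 \cdot 10^{6}$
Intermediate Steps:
$X{\left(m \right)} = \sqrt{2} \sqrt{m}$ ($X{\left(m \right)} = \sqrt{2 m} = \sqrt{2} \sqrt{m}$)
$-1434122 + \left(\frac{1231216}{X{\left(N{\left(36,-23 \right)} \right)}} + \frac{979964}{-2429316}\right) = -1434122 + \left(\frac{1231216}{\sqrt{2} \sqrt{30}} + \frac{979964}{-2429316}\right) = -1434122 + \left(\frac{1231216}{2 \sqrt{15}} + 979964 \left(- \frac{1}{2429316}\right)\right) = -1434122 - \left(\frac{244991}{607329} - 1231216 \frac{\sqrt{15}}{30}\right) = -1434122 - \left(\frac{244991}{607329} - \frac{615608 \sqrt{15}}{15}\right) = - \frac{870984125129}{607329} + \frac{615608 \sqrt{15}}{15}$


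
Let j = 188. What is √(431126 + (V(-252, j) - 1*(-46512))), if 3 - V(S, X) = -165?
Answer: √477806 ≈ 691.24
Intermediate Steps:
V(S, X) = 168 (V(S, X) = 3 - 1*(-165) = 3 + 165 = 168)
√(431126 + (V(-252, j) - 1*(-46512))) = √(431126 + (168 - 1*(-46512))) = √(431126 + (168 + 46512)) = √(431126 + 46680) = √477806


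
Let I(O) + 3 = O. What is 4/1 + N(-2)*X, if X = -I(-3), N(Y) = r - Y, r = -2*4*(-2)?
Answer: 112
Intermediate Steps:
I(O) = -3 + O
r = 16 (r = -8*(-2) = 16)
N(Y) = 16 - Y
X = 6 (X = -(-3 - 3) = -1*(-6) = 6)
4/1 + N(-2)*X = 4/1 + (16 - 1*(-2))*6 = 1*4 + (16 + 2)*6 = 4 + 18*6 = 4 + 108 = 112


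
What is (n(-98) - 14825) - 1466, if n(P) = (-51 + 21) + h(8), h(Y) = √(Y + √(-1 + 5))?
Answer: -16321 + √10 ≈ -16318.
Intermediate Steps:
h(Y) = √(2 + Y) (h(Y) = √(Y + √4) = √(Y + 2) = √(2 + Y))
n(P) = -30 + √10 (n(P) = (-51 + 21) + √(2 + 8) = -30 + √10)
(n(-98) - 14825) - 1466 = ((-30 + √10) - 14825) - 1466 = (-14855 + √10) - 1466 = -16321 + √10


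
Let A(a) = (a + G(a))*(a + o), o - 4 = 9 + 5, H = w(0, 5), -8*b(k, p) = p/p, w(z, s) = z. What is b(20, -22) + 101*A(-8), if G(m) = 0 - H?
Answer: -64641/8 ≈ -8080.1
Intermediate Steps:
b(k, p) = -⅛ (b(k, p) = -p/(8*p) = -⅛*1 = -⅛)
H = 0
o = 18 (o = 4 + (9 + 5) = 4 + 14 = 18)
G(m) = 0 (G(m) = 0 - 1*0 = 0 + 0 = 0)
A(a) = a*(18 + a) (A(a) = (a + 0)*(a + 18) = a*(18 + a))
b(20, -22) + 101*A(-8) = -⅛ + 101*(-8*(18 - 8)) = -⅛ + 101*(-8*10) = -⅛ + 101*(-80) = -⅛ - 8080 = -64641/8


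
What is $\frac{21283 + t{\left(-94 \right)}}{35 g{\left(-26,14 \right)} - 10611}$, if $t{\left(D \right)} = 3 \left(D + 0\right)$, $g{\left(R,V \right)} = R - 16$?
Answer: $- \frac{21001}{12081} \approx -1.7383$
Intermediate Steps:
$g{\left(R,V \right)} = -16 + R$ ($g{\left(R,V \right)} = R - 16 = -16 + R$)
$t{\left(D \right)} = 3 D$
$\frac{21283 + t{\left(-94 \right)}}{35 g{\left(-26,14 \right)} - 10611} = \frac{21283 + 3 \left(-94\right)}{35 \left(-16 - 26\right) - 10611} = \frac{21283 - 282}{35 \left(-42\right) - 10611} = \frac{21001}{-1470 - 10611} = \frac{21001}{-12081} = 21001 \left(- \frac{1}{12081}\right) = - \frac{21001}{12081}$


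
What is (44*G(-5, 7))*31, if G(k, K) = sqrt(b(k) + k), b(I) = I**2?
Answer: 2728*sqrt(5) ≈ 6100.0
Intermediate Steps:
G(k, K) = sqrt(k + k**2) (G(k, K) = sqrt(k**2 + k) = sqrt(k + k**2))
(44*G(-5, 7))*31 = (44*sqrt(-5*(1 - 5)))*31 = (44*sqrt(-5*(-4)))*31 = (44*sqrt(20))*31 = (44*(2*sqrt(5)))*31 = (88*sqrt(5))*31 = 2728*sqrt(5)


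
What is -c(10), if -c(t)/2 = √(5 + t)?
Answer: 2*√15 ≈ 7.7460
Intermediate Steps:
c(t) = -2*√(5 + t)
-c(10) = -(-2)*√(5 + 10) = -(-2)*√15 = 2*√15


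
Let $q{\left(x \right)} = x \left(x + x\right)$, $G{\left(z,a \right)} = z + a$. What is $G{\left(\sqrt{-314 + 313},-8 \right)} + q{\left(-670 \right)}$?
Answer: $897792 + i \approx 8.9779 \cdot 10^{5} + 1.0 i$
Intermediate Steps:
$G{\left(z,a \right)} = a + z$
$q{\left(x \right)} = 2 x^{2}$ ($q{\left(x \right)} = x 2 x = 2 x^{2}$)
$G{\left(\sqrt{-314 + 313},-8 \right)} + q{\left(-670 \right)} = \left(-8 + \sqrt{-314 + 313}\right) + 2 \left(-670\right)^{2} = \left(-8 + \sqrt{-1}\right) + 2 \cdot 448900 = \left(-8 + i\right) + 897800 = 897792 + i$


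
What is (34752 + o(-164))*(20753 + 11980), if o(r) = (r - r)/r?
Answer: 1137537216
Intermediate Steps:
o(r) = 0 (o(r) = 0/r = 0)
(34752 + o(-164))*(20753 + 11980) = (34752 + 0)*(20753 + 11980) = 34752*32733 = 1137537216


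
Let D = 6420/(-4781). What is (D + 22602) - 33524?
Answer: -52224502/4781 ≈ -10923.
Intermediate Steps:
D = -6420/4781 (D = 6420*(-1/4781) = -6420/4781 ≈ -1.3428)
(D + 22602) - 33524 = (-6420/4781 + 22602) - 33524 = 108053742/4781 - 33524 = -52224502/4781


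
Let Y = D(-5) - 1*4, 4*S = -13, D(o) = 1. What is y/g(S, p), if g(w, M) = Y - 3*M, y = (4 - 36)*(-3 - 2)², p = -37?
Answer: -200/27 ≈ -7.4074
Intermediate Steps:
S = -13/4 (S = (¼)*(-13) = -13/4 ≈ -3.2500)
Y = -3 (Y = 1 - 1*4 = 1 - 4 = -3)
y = -800 (y = -32*(-5)² = -32*25 = -800)
g(w, M) = -3 - 3*M
y/g(S, p) = -800/(-3 - 3*(-37)) = -800/(-3 + 111) = -800/108 = -800*1/108 = -200/27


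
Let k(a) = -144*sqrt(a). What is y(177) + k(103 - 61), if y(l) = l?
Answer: 177 - 144*sqrt(42) ≈ -756.23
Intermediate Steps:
y(177) + k(103 - 61) = 177 - 144*sqrt(103 - 61) = 177 - 144*sqrt(42)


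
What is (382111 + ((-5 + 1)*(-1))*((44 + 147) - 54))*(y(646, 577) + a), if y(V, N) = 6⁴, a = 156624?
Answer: 60429509280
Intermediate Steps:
y(V, N) = 1296
(382111 + ((-5 + 1)*(-1))*((44 + 147) - 54))*(y(646, 577) + a) = (382111 + ((-5 + 1)*(-1))*((44 + 147) - 54))*(1296 + 156624) = (382111 + (-4*(-1))*(191 - 54))*157920 = (382111 + 4*137)*157920 = (382111 + 548)*157920 = 382659*157920 = 60429509280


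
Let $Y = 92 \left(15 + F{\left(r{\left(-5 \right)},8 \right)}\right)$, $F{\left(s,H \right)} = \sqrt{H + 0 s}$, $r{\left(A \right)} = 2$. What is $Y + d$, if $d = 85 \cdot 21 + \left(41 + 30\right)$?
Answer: $3236 + 184 \sqrt{2} \approx 3496.2$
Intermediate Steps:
$d = 1856$ ($d = 1785 + 71 = 1856$)
$F{\left(s,H \right)} = \sqrt{H}$ ($F{\left(s,H \right)} = \sqrt{H + 0} = \sqrt{H}$)
$Y = 1380 + 184 \sqrt{2}$ ($Y = 92 \left(15 + \sqrt{8}\right) = 92 \left(15 + 2 \sqrt{2}\right) = 1380 + 184 \sqrt{2} \approx 1640.2$)
$Y + d = \left(1380 + 184 \sqrt{2}\right) + 1856 = 3236 + 184 \sqrt{2}$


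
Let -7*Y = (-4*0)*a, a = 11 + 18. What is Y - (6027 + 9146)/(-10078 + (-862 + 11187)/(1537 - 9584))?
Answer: 122097131/81107991 ≈ 1.5054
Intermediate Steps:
a = 29
Y = 0 (Y = -(-4*0)*29/7 = -0*29 = -⅐*0 = 0)
Y - (6027 + 9146)/(-10078 + (-862 + 11187)/(1537 - 9584)) = 0 - (6027 + 9146)/(-10078 + (-862 + 11187)/(1537 - 9584)) = 0 - 15173/(-10078 + 10325/(-8047)) = 0 - 15173/(-10078 + 10325*(-1/8047)) = 0 - 15173/(-10078 - 10325/8047) = 0 - 15173/(-81107991/8047) = 0 - 15173*(-8047)/81107991 = 0 - 1*(-122097131/81107991) = 0 + 122097131/81107991 = 122097131/81107991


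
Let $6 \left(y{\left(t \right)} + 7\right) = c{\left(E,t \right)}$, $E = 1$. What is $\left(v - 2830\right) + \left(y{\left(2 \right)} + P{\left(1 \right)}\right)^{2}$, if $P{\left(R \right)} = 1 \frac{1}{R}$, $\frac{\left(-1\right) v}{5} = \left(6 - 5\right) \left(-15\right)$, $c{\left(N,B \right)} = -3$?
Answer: $- \frac{10851}{4} \approx -2712.8$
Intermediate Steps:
$y{\left(t \right)} = - \frac{15}{2}$ ($y{\left(t \right)} = -7 + \frac{1}{6} \left(-3\right) = -7 - \frac{1}{2} = - \frac{15}{2}$)
$v = 75$ ($v = - 5 \left(6 - 5\right) \left(-15\right) = - 5 \cdot 1 \left(-15\right) = \left(-5\right) \left(-15\right) = 75$)
$P{\left(R \right)} = \frac{1}{R}$
$\left(v - 2830\right) + \left(y{\left(2 \right)} + P{\left(1 \right)}\right)^{2} = \left(75 - 2830\right) + \left(- \frac{15}{2} + 1^{-1}\right)^{2} = -2755 + \left(- \frac{15}{2} + 1\right)^{2} = -2755 + \left(- \frac{13}{2}\right)^{2} = -2755 + \frac{169}{4} = - \frac{10851}{4}$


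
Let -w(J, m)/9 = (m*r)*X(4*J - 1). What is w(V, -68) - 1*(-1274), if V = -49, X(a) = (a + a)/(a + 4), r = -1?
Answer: 4754/193 ≈ 24.632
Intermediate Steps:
X(a) = 2*a/(4 + a) (X(a) = (2*a)/(4 + a) = 2*a/(4 + a))
w(J, m) = 18*m*(-1 + 4*J)/(3 + 4*J) (w(J, m) = -9*m*(-1)*2*(4*J - 1)/(4 + (4*J - 1)) = -9*(-m)*2*(-1 + 4*J)/(4 + (-1 + 4*J)) = -9*(-m)*2*(-1 + 4*J)/(3 + 4*J) = -(-18)*m*(-1 + 4*J)/(3 + 4*J) = 18*m*(-1 + 4*J)/(3 + 4*J))
w(V, -68) - 1*(-1274) = 18*(-68)*(-1 + 4*(-49))/(3 + 4*(-49)) - 1*(-1274) = 18*(-68)*(-1 - 196)/(3 - 196) + 1274 = 18*(-68)*(-197)/(-193) + 1274 = 18*(-68)*(-1/193)*(-197) + 1274 = -241128/193 + 1274 = 4754/193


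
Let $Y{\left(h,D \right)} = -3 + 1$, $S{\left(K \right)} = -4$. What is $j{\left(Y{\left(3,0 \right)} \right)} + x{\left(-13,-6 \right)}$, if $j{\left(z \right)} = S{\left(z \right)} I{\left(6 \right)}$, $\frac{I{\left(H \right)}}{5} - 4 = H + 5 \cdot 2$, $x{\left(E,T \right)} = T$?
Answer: $-406$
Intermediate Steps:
$I{\left(H \right)} = 70 + 5 H$ ($I{\left(H \right)} = 20 + 5 \left(H + 5 \cdot 2\right) = 20 + 5 \left(H + 10\right) = 20 + 5 \left(10 + H\right) = 20 + \left(50 + 5 H\right) = 70 + 5 H$)
$Y{\left(h,D \right)} = -2$
$j{\left(z \right)} = -400$ ($j{\left(z \right)} = - 4 \left(70 + 5 \cdot 6\right) = - 4 \left(70 + 30\right) = \left(-4\right) 100 = -400$)
$j{\left(Y{\left(3,0 \right)} \right)} + x{\left(-13,-6 \right)} = -400 - 6 = -406$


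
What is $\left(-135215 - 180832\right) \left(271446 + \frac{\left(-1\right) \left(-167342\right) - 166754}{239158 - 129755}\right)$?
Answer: $- \frac{1340807153480046}{15629} \approx -8.579 \cdot 10^{10}$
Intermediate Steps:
$\left(-135215 - 180832\right) \left(271446 + \frac{\left(-1\right) \left(-167342\right) - 166754}{239158 - 129755}\right) = - 316047 \left(271446 + \frac{167342 - 166754}{109403}\right) = - 316047 \left(271446 + 588 \cdot \frac{1}{109403}\right) = - 316047 \left(271446 + \frac{84}{15629}\right) = \left(-316047\right) \frac{4242429618}{15629} = - \frac{1340807153480046}{15629}$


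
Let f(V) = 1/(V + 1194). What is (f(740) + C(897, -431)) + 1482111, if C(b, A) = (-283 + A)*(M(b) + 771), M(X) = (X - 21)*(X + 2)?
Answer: -1085671243745/1934 ≈ -5.6136e+8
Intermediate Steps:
M(X) = (-21 + X)*(2 + X)
C(b, A) = (-283 + A)*(729 + b² - 19*b) (C(b, A) = (-283 + A)*((-42 + b² - 19*b) + 771) = (-283 + A)*(729 + b² - 19*b))
f(V) = 1/(1194 + V)
(f(740) + C(897, -431)) + 1482111 = (1/(1194 + 740) + (-206307 - 283*897² + 771*(-431) + 5377*897 - 1*(-431)*(42 - 1*897² + 19*897))) + 1482111 = (1/1934 + (-206307 - 283*804609 - 332301 + 4823169 - 1*(-431)*(42 - 1*804609 + 17043))) + 1482111 = (1/1934 + (-206307 - 227704347 - 332301 + 4823169 - 1*(-431)*(42 - 804609 + 17043))) + 1482111 = (1/1934 + (-206307 - 227704347 - 332301 + 4823169 - 1*(-431)*(-787524))) + 1482111 = (1/1934 + (-206307 - 227704347 - 332301 + 4823169 - 339422844)) + 1482111 = (1/1934 - 562842630) + 1482111 = -1088537646419/1934 + 1482111 = -1085671243745/1934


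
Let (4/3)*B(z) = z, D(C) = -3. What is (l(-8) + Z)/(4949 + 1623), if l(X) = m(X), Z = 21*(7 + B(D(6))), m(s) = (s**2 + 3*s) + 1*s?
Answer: 17/848 ≈ 0.020047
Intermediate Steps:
m(s) = s**2 + 4*s (m(s) = (s**2 + 3*s) + s = s**2 + 4*s)
B(z) = 3*z/4
Z = 399/4 (Z = 21*(7 + (3/4)*(-3)) = 21*(7 - 9/4) = 21*(19/4) = 399/4 ≈ 99.750)
l(X) = X*(4 + X)
(l(-8) + Z)/(4949 + 1623) = (-8*(4 - 8) + 399/4)/(4949 + 1623) = (-8*(-4) + 399/4)/6572 = (32 + 399/4)*(1/6572) = (527/4)*(1/6572) = 17/848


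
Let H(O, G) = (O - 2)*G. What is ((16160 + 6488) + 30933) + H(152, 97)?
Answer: 68131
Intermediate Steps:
H(O, G) = G*(-2 + O) (H(O, G) = (-2 + O)*G = G*(-2 + O))
((16160 + 6488) + 30933) + H(152, 97) = ((16160 + 6488) + 30933) + 97*(-2 + 152) = (22648 + 30933) + 97*150 = 53581 + 14550 = 68131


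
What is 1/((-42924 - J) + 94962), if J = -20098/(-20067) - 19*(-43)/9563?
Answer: 191900721/9985921127485 ≈ 1.9217e-5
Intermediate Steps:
J = 208591913/191900721 (J = -20098*(-1/20067) + 817*(1/9563) = 20098/20067 + 817/9563 = 208591913/191900721 ≈ 1.0870)
1/((-42924 - J) + 94962) = 1/((-42924 - 1*208591913/191900721) + 94962) = 1/((-42924 - 208591913/191900721) + 94962) = 1/(-8237355140117/191900721 + 94962) = 1/(9985921127485/191900721) = 191900721/9985921127485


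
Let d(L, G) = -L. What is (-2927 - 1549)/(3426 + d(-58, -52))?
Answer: -1119/871 ≈ -1.2847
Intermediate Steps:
(-2927 - 1549)/(3426 + d(-58, -52)) = (-2927 - 1549)/(3426 - 1*(-58)) = -4476/(3426 + 58) = -4476/3484 = -4476*1/3484 = -1119/871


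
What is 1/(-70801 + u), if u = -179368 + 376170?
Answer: 1/126001 ≈ 7.9364e-6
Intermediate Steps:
u = 196802
1/(-70801 + u) = 1/(-70801 + 196802) = 1/126001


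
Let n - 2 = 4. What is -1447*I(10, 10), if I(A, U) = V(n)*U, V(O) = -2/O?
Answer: 14470/3 ≈ 4823.3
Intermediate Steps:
n = 6 (n = 2 + 4 = 6)
I(A, U) = -U/3 (I(A, U) = (-2/6)*U = (-2*⅙)*U = -U/3)
-1447*I(10, 10) = -(-1447)*10/3 = -1447*(-10/3) = 14470/3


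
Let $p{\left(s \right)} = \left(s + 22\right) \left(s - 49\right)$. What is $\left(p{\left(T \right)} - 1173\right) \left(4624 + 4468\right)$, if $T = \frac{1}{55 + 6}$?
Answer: $- \frac{76169293764}{3721} \approx -2.047 \cdot 10^{7}$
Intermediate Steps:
$T = \frac{1}{61} \approx 0.016393$
$p{\left(s \right)} = \left(-49 + s\right) \left(22 + s\right)$ ($p{\left(s \right)} = \left(22 + s\right) \left(-49 + s\right) = \left(-49 + s\right) \left(22 + s\right)$)
$\left(p{\left(T \right)} - 1173\right) \left(4624 + 4468\right) = \left(\left(-1078 + \left(\frac{1}{61}\right)^{2} - \frac{27}{61}\right) - 1173\right) \left(4624 + 4468\right) = \left(\left(-1078 + \frac{1}{3721} - \frac{27}{61}\right) - 1173\right) 9092 = \left(- \frac{4012884}{3721} - 1173\right) 9092 = \left(- \frac{8377617}{3721}\right) 9092 = - \frac{76169293764}{3721}$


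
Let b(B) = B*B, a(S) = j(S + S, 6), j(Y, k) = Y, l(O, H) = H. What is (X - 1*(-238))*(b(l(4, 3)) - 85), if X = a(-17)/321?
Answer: -5803664/321 ≈ -18080.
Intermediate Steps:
a(S) = 2*S (a(S) = S + S = 2*S)
b(B) = B²
X = -34/321 (X = (2*(-17))/321 = -34*1/321 = -34/321 ≈ -0.10592)
(X - 1*(-238))*(b(l(4, 3)) - 85) = (-34/321 - 1*(-238))*(3² - 85) = (-34/321 + 238)*(9 - 85) = (76364/321)*(-76) = -5803664/321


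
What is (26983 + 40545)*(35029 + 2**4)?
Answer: 2366518760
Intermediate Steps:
(26983 + 40545)*(35029 + 2**4) = 67528*(35029 + 16) = 67528*35045 = 2366518760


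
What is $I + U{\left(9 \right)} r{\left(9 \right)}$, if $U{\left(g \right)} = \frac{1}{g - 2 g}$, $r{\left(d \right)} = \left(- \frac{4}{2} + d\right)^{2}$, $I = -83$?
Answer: $- \frac{796}{9} \approx -88.444$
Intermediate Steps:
$r{\left(d \right)} = \left(-2 + d\right)^{2}$ ($r{\left(d \right)} = \left(\left(-4\right) \frac{1}{2} + d\right)^{2} = \left(-2 + d\right)^{2}$)
$U{\left(g \right)} = - \frac{1}{g}$ ($U{\left(g \right)} = \frac{1}{\left(-1\right) g} = - \frac{1}{g}$)
$I + U{\left(9 \right)} r{\left(9 \right)} = -83 + - \frac{1}{9} \left(-2 + 9\right)^{2} = -83 + \left(-1\right) \frac{1}{9} \cdot 7^{2} = -83 - \frac{49}{9} = - \frac{796}{9}$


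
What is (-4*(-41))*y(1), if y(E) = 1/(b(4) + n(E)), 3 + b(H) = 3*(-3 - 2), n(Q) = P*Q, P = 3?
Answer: -164/15 ≈ -10.933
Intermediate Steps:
n(Q) = 3*Q
b(H) = -18 (b(H) = -3 + 3*(-3 - 2) = -3 + 3*(-5) = -3 - 15 = -18)
y(E) = 1/(-18 + 3*E)
(-4*(-41))*y(1) = (-4*(-41))*(1/(3*(-6 + 1))) = 164*((⅓)/(-5)) = 164*((⅓)*(-⅕)) = 164*(-1/15) = -164/15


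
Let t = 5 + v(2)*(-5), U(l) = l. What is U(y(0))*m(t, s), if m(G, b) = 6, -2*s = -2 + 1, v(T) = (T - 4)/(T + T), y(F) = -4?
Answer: -24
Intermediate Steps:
v(T) = (-4 + T)/(2*T) (v(T) = (-4 + T)/((2*T)) = (-4 + T)*(1/(2*T)) = (-4 + T)/(2*T))
s = ½ (s = -(-2 + 1)/2 = -½*(-1) = ½ ≈ 0.50000)
t = 15/2 (t = 5 + ((½)*(-4 + 2)/2)*(-5) = 5 + ((½)*(½)*(-2))*(-5) = 5 - ½*(-5) = 5 + 5/2 = 15/2 ≈ 7.5000)
U(y(0))*m(t, s) = -4*6 = -24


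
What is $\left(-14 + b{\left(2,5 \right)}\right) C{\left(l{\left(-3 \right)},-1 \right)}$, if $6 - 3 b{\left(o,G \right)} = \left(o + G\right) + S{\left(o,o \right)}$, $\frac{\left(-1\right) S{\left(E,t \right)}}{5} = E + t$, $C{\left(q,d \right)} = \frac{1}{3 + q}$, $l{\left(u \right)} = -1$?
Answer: $- \frac{23}{6} \approx -3.8333$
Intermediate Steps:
$S{\left(E,t \right)} = - 5 E - 5 t$ ($S{\left(E,t \right)} = - 5 \left(E + t\right) = - 5 E - 5 t$)
$b{\left(o,G \right)} = 2 + 3 o - \frac{G}{3}$ ($b{\left(o,G \right)} = 2 - \frac{\left(o + G\right) - 10 o}{3} = 2 - \frac{\left(G + o\right) - 10 o}{3} = 2 - \frac{G - 9 o}{3} = 2 - \left(- 3 o + \frac{G}{3}\right) = 2 + 3 o - \frac{G}{3}$)
$\left(-14 + b{\left(2,5 \right)}\right) C{\left(l{\left(-3 \right)},-1 \right)} = \frac{-14 + \left(2 + 3 \cdot 2 - \frac{5}{3}\right)}{3 - 1} = \frac{-14 + \left(2 + 6 - \frac{5}{3}\right)}{2} = \left(-14 + \frac{19}{3}\right) \frac{1}{2} = \left(- \frac{23}{3}\right) \frac{1}{2} = - \frac{23}{6}$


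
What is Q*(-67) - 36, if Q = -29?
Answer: 1907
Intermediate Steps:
Q*(-67) - 36 = -29*(-67) - 36 = 1943 - 36 = 1907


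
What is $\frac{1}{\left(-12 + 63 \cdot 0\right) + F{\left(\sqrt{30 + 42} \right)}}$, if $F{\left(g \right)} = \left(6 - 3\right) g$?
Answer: $\frac{1}{42} + \frac{\sqrt{2}}{28} \approx 0.074317$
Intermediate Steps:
$F{\left(g \right)} = 3 g$
$\frac{1}{\left(-12 + 63 \cdot 0\right) + F{\left(\sqrt{30 + 42} \right)}} = \frac{1}{\left(-12 + 63 \cdot 0\right) + 3 \sqrt{30 + 42}} = \frac{1}{\left(-12 + 0\right) + 3 \sqrt{72}} = \frac{1}{-12 + 3 \cdot 6 \sqrt{2}} = \frac{1}{-12 + 18 \sqrt{2}}$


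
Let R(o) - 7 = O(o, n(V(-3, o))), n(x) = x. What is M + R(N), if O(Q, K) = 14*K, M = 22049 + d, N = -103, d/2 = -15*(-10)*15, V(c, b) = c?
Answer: 26514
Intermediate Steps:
d = 4500 (d = 2*(-15*(-10)*15) = 2*(150*15) = 2*2250 = 4500)
M = 26549 (M = 22049 + 4500 = 26549)
R(o) = -35 (R(o) = 7 + 14*(-3) = 7 - 42 = -35)
M + R(N) = 26549 - 35 = 26514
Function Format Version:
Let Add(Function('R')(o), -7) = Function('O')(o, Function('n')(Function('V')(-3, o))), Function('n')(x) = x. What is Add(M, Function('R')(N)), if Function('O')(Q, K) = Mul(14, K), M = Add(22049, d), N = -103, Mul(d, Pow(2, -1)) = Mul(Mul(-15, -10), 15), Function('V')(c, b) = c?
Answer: 26514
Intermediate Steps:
d = 4500 (d = Mul(2, Mul(Mul(-15, -10), 15)) = Mul(2, Mul(150, 15)) = Mul(2, 2250) = 4500)
M = 26549 (M = Add(22049, 4500) = 26549)
Function('R')(o) = -35 (Function('R')(o) = Add(7, Mul(14, -3)) = Add(7, -42) = -35)
Add(M, Function('R')(N)) = Add(26549, -35) = 26514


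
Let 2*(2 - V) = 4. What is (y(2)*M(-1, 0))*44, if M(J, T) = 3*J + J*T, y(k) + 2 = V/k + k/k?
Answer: 132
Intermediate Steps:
V = 0 (V = 2 - 1/2*4 = 2 - 2 = 0)
y(k) = -1 (y(k) = -2 + (0/k + k/k) = -2 + (0 + 1) = -2 + 1 = -1)
(y(2)*M(-1, 0))*44 = -(-1)*(3 + 0)*44 = -(-1)*3*44 = -1*(-3)*44 = 3*44 = 132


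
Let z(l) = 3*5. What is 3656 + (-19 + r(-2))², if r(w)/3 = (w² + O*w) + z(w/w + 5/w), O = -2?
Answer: 6156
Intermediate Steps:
z(l) = 15
r(w) = 45 - 6*w + 3*w² (r(w) = 3*((w² - 2*w) + 15) = 3*(15 + w² - 2*w) = 45 - 6*w + 3*w²)
3656 + (-19 + r(-2))² = 3656 + (-19 + (45 - 6*(-2) + 3*(-2)²))² = 3656 + (-19 + (45 + 12 + 3*4))² = 3656 + (-19 + (45 + 12 + 12))² = 3656 + (-19 + 69)² = 3656 + 50² = 3656 + 2500 = 6156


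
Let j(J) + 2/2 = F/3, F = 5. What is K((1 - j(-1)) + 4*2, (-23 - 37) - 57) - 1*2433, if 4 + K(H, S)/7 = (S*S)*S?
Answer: -11213752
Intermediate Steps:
j(J) = 2/3 (j(J) = -1 + 5/3 = 2/3)
K(H, S) = -28 + 7*S**3 (K(H, S) = -28 + 7*((S*S)*S) = -28 + 7*(S**2*S) = -28 + 7*S**3)
K((1 - j(-1)) + 4*2, (-23 - 37) - 57) - 1*2433 = (-28 + 7*((-23 - 37) - 57)**3) - 1*2433 = (-28 + 7*(-60 - 57)**3) - 2433 = (-28 + 7*(-117)**3) - 2433 = (-28 + 7*(-1601613)) - 2433 = (-28 - 11211291) - 2433 = -11211319 - 2433 = -11213752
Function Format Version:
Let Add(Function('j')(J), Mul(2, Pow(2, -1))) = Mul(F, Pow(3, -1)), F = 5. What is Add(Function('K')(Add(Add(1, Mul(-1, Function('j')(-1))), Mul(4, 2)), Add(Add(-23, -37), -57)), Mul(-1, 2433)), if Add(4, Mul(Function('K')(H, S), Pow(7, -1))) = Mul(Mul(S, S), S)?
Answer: -11213752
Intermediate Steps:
Function('j')(J) = Rational(2, 3) (Function('j')(J) = Add(-1, Mul(5, Pow(3, -1))) = Add(-1, Mul(5, Rational(1, 3))) = Add(-1, Rational(5, 3)) = Rational(2, 3))
Function('K')(H, S) = Add(-28, Mul(7, Pow(S, 3))) (Function('K')(H, S) = Add(-28, Mul(7, Mul(Mul(S, S), S))) = Add(-28, Mul(7, Mul(Pow(S, 2), S))) = Add(-28, Mul(7, Pow(S, 3))))
Add(Function('K')(Add(Add(1, Mul(-1, Function('j')(-1))), Mul(4, 2)), Add(Add(-23, -37), -57)), Mul(-1, 2433)) = Add(Add(-28, Mul(7, Pow(Add(Add(-23, -37), -57), 3))), Mul(-1, 2433)) = Add(Add(-28, Mul(7, Pow(Add(-60, -57), 3))), -2433) = Add(Add(-28, Mul(7, Pow(-117, 3))), -2433) = Add(Add(-28, Mul(7, -1601613)), -2433) = Add(Add(-28, -11211291), -2433) = Add(-11211319, -2433) = -11213752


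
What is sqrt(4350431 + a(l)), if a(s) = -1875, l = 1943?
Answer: 2*sqrt(1087139) ≈ 2085.3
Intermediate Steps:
sqrt(4350431 + a(l)) = sqrt(4350431 - 1875) = sqrt(4348556) = 2*sqrt(1087139)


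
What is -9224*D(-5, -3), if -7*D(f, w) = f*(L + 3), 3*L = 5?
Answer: -92240/3 ≈ -30747.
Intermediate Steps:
L = 5/3 (L = (⅓)*5 = 5/3 ≈ 1.6667)
D(f, w) = -2*f/3 (D(f, w) = -f*(5/3 + 3)/7 = -f*14/(7*3) = -2*f/3)
-9224*D(-5, -3) = -(-18448)*(-5)/3 = -9224*10/3 = -92240/3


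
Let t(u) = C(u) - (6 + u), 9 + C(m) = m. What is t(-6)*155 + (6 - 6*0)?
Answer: -2319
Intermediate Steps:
C(m) = -9 + m
t(u) = -15 (t(u) = (-9 + u) - (6 + u) = (-9 + u) + (-6 - u) = -15)
t(-6)*155 + (6 - 6*0) = -15*155 + (6 - 6*0) = -2325 + (6 + 0) = -2325 + 6 = -2319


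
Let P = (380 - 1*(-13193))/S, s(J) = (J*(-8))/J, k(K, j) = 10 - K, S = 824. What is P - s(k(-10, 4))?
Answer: 20165/824 ≈ 24.472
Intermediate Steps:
s(J) = -8 (s(J) = (-8*J)/J = -8)
P = 13573/824 (P = (380 - 1*(-13193))/824 = (380 + 13193)*(1/824) = 13573*(1/824) = 13573/824 ≈ 16.472)
P - s(k(-10, 4)) = 13573/824 - 1*(-8) = 13573/824 + 8 = 20165/824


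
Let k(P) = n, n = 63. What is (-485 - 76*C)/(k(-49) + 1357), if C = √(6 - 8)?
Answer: -97/284 - 19*I*√2/355 ≈ -0.34155 - 0.07569*I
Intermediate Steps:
C = I*√2 (C = √(-2) = I*√2 ≈ 1.4142*I)
k(P) = 63
(-485 - 76*C)/(k(-49) + 1357) = (-485 - 76*I*√2)/(63 + 1357) = (-485 - 76*I*√2)/1420 = (-485 - 76*I*√2)*(1/1420) = -97/284 - 19*I*√2/355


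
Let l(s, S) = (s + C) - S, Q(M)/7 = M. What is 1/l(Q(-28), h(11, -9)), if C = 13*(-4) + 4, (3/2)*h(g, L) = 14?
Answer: -3/760 ≈ -0.0039474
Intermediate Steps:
h(g, L) = 28/3 (h(g, L) = (2/3)*14 = 28/3)
C = -48 (C = -52 + 4 = -48)
Q(M) = 7*M
l(s, S) = -48 + s - S (l(s, S) = (s - 48) - S = (-48 + s) - S = -48 + s - S)
1/l(Q(-28), h(11, -9)) = 1/(-48 + 7*(-28) - 1*28/3) = 1/(-48 - 196 - 28/3) = 1/(-760/3) = -3/760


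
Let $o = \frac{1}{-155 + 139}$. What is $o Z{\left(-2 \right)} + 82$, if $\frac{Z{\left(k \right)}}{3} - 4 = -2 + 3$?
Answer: $\frac{1297}{16} \approx 81.063$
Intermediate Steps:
$Z{\left(k \right)} = 15$ ($Z{\left(k \right)} = 12 + 3 \left(-2 + 3\right) = 12 + 3 \cdot 1 = 12 + 3 = 15$)
$o = - \frac{1}{16}$ ($o = \frac{1}{-16} = - \frac{1}{16} \approx -0.0625$)
$o Z{\left(-2 \right)} + 82 = \left(- \frac{1}{16}\right) 15 + 82 = - \frac{15}{16} + 82 = \frac{1297}{16}$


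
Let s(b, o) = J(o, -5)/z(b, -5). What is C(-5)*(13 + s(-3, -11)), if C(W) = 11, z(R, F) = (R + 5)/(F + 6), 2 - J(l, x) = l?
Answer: 429/2 ≈ 214.50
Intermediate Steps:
J(l, x) = 2 - l
z(R, F) = (5 + R)/(6 + F)
s(b, o) = (2 - o)/(5 + b) (s(b, o) = (2 - o)/(((5 + b)/(6 - 5))) = (2 - o)/(((5 + b)/1)) = (2 - o)/((1*(5 + b))) = (2 - o)/(5 + b))
C(-5)*(13 + s(-3, -11)) = 11*(13 + (2 - 1*(-11))/(5 - 3)) = 11*(13 + (2 + 11)/2) = 11*(13 + (1/2)*13) = 11*(13 + 13/2) = 11*(39/2) = 429/2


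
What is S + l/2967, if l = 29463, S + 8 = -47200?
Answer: -2029517/43 ≈ -47198.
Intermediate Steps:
S = -47208 (S = -8 - 47200 = -47208)
S + l/2967 = -47208 + 29463/2967 = -47208 + 29463*(1/2967) = -47208 + 427/43 = -2029517/43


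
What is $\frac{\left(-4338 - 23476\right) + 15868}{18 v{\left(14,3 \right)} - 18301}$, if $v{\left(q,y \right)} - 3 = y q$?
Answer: $\frac{11946}{17491} \approx 0.68298$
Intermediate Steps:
$v{\left(q,y \right)} = 3 + q y$ ($v{\left(q,y \right)} = 3 + y q = 3 + q y$)
$\frac{\left(-4338 - 23476\right) + 15868}{18 v{\left(14,3 \right)} - 18301} = \frac{\left(-4338 - 23476\right) + 15868}{18 \left(3 + 14 \cdot 3\right) - 18301} = \frac{\left(-4338 - 23476\right) + 15868}{18 \left(3 + 42\right) - 18301} = \frac{-27814 + 15868}{18 \cdot 45 - 18301} = - \frac{11946}{810 - 18301} = - \frac{11946}{-17491} = \left(-11946\right) \left(- \frac{1}{17491}\right) = \frac{11946}{17491}$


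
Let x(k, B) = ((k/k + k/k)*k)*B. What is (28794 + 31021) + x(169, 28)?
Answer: 69279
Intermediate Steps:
x(k, B) = 2*B*k (x(k, B) = ((1 + 1)*k)*B = (2*k)*B = 2*B*k)
(28794 + 31021) + x(169, 28) = (28794 + 31021) + 2*28*169 = 59815 + 9464 = 69279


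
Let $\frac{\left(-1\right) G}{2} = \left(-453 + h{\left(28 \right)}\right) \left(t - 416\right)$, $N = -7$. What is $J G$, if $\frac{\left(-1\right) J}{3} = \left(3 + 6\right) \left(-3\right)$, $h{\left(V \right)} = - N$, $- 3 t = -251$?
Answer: $-24011748$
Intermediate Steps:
$t = \frac{251}{3}$ ($t = \left(- \frac{1}{3}\right) \left(-251\right) = \frac{251}{3} \approx 83.667$)
$h{\left(V \right)} = 7$ ($h{\left(V \right)} = \left(-1\right) \left(-7\right) = 7$)
$G = - \frac{889324}{3}$ ($G = - 2 \left(-453 + 7\right) \left(\frac{251}{3} - 416\right) = - 2 \left(\left(-446\right) \left(- \frac{997}{3}\right)\right) = \left(-2\right) \frac{444662}{3} = - \frac{889324}{3} \approx -2.9644 \cdot 10^{5}$)
$J = 81$ ($J = - 3 \left(3 + 6\right) \left(-3\right) = - 3 \cdot 9 \left(-3\right) = \left(-3\right) \left(-27\right) = 81$)
$J G = 81 \left(- \frac{889324}{3}\right) = -24011748$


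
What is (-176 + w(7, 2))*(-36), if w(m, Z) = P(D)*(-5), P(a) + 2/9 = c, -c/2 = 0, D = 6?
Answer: 6296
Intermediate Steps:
c = 0 (c = -2*0 = 0)
P(a) = -2/9 (P(a) = -2/9 + 0 = -2/9)
w(m, Z) = 10/9 (w(m, Z) = -2/9*(-5) = 10/9)
(-176 + w(7, 2))*(-36) = (-176 + 10/9)*(-36) = -1574/9*(-36) = 6296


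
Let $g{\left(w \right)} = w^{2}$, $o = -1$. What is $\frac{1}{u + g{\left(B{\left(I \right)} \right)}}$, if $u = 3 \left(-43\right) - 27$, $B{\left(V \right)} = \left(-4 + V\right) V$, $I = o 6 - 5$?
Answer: $\frac{1}{27069} \approx 3.6943 \cdot 10^{-5}$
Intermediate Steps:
$I = -11$ ($I = \left(-1\right) 6 - 5 = -6 - 5 = -11$)
$B{\left(V \right)} = V \left(-4 + V\right)$
$u = -156$ ($u = -129 - 27 = -156$)
$\frac{1}{u + g{\left(B{\left(I \right)} \right)}} = \frac{1}{-156 + \left(- 11 \left(-4 - 11\right)\right)^{2}} = \frac{1}{-156 + \left(\left(-11\right) \left(-15\right)\right)^{2}} = \frac{1}{-156 + 165^{2}} = \frac{1}{-156 + 27225} = \frac{1}{27069}$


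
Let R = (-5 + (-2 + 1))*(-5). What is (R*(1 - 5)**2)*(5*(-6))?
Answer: -14400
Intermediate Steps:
R = 30 (R = (-5 - 1)*(-5) = -6*(-5) = 30)
(R*(1 - 5)**2)*(5*(-6)) = (30*(1 - 5)**2)*(5*(-6)) = (30*(-4)**2)*(-30) = (30*16)*(-30) = 480*(-30) = -14400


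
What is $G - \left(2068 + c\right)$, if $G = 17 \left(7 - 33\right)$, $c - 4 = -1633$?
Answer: $-881$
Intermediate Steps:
$c = -1629$ ($c = 4 - 1633 = -1629$)
$G = -442$ ($G = 17 \left(-26\right) = -442$)
$G - \left(2068 + c\right) = -442 - \left(2068 - 1629\right) = -442 - 439 = -881$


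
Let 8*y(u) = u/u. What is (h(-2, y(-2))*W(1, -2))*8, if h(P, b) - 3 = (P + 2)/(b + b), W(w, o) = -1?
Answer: -24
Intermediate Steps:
y(u) = 1/8 (y(u) = (u/u)/8 = (1/8)*1 = 1/8)
h(P, b) = 3 + (2 + P)/(2*b) (h(P, b) = 3 + (P + 2)/(b + b) = 3 + (2 + P)/((2*b)) = 3 + (2 + P)*(1/(2*b)) = 3 + (2 + P)/(2*b))
(h(-2, y(-2))*W(1, -2))*8 = (((2 - 2 + 6*(1/8))/(2*(1/8)))*(-1))*8 = (((1/2)*8*(2 - 2 + 3/4))*(-1))*8 = (((1/2)*8*(3/4))*(-1))*8 = (3*(-1))*8 = -3*8 = -24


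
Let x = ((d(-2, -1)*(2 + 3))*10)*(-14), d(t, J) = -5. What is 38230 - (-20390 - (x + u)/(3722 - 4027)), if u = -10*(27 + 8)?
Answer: 3575190/61 ≈ 58610.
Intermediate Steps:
u = -350 (u = -10*35 = -350)
x = 3500 (x = (-5*(2 + 3)*10)*(-14) = (-5*5*10)*(-14) = -25*10*(-14) = -250*(-14) = 3500)
38230 - (-20390 - (x + u)/(3722 - 4027)) = 38230 - (-20390 - (3500 - 350)/(3722 - 4027)) = 38230 - (-20390 - 3150/(-305)) = 38230 - (-20390 - 3150*(-1)/305) = 38230 - (-20390 - 1*(-630/61)) = 38230 - (-20390 + 630/61) = 38230 - 1*(-1243160/61) = 38230 + 1243160/61 = 3575190/61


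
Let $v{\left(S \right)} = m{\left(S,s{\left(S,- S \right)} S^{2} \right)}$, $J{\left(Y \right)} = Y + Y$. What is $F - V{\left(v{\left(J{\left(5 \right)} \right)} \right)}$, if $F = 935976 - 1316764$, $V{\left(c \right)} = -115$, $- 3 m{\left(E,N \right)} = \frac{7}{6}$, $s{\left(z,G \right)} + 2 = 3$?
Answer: $-380673$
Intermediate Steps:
$s{\left(z,G \right)} = 1$ ($s{\left(z,G \right)} = -2 + 3 = 1$)
$J{\left(Y \right)} = 2 Y$
$m{\left(E,N \right)} = - \frac{7}{18}$ ($m{\left(E,N \right)} = - \frac{7 \cdot \frac{1}{6}}{3} = \left(- \frac{1}{3}\right) \frac{7}{6} = - \frac{7}{18}$)
$v{\left(S \right)} = - \frac{7}{18}$
$F = -380788$
$F - V{\left(v{\left(J{\left(5 \right)} \right)} \right)} = -380788 - -115 = -380788 + 115 = -380673$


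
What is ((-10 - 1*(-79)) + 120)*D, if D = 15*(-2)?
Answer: -5670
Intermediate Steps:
D = -30
((-10 - 1*(-79)) + 120)*D = ((-10 - 1*(-79)) + 120)*(-30) = ((-10 + 79) + 120)*(-30) = (69 + 120)*(-30) = 189*(-30) = -5670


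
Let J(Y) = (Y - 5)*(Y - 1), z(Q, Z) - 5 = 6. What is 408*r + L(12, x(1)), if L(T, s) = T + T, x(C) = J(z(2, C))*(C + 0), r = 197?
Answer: 80400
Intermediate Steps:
z(Q, Z) = 11 (z(Q, Z) = 5 + 6 = 11)
J(Y) = (-1 + Y)*(-5 + Y) (J(Y) = (-5 + Y)*(-1 + Y) = (-1 + Y)*(-5 + Y))
x(C) = 60*C (x(C) = (5 + 11**2 - 6*11)*(C + 0) = (5 + 121 - 66)*C = 60*C)
L(T, s) = 2*T
408*r + L(12, x(1)) = 408*197 + 2*12 = 80376 + 24 = 80400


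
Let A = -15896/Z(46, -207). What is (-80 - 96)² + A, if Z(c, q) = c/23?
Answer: 23028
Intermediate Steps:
Z(c, q) = c/23 (Z(c, q) = c*(1/23) = c/23)
A = -7948 (A = -15896/((1/23)*46) = -15896/2 = -15896*½ = -7948)
(-80 - 96)² + A = (-80 - 96)² - 7948 = (-176)² - 7948 = 30976 - 7948 = 23028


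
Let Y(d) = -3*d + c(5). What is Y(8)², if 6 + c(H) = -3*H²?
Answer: 11025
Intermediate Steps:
c(H) = -6 - 3*H²
Y(d) = -81 - 3*d (Y(d) = -3*d + (-6 - 3*5²) = -3*d + (-6 - 3*25) = -3*d + (-6 - 75) = -3*d - 81 = -81 - 3*d)
Y(8)² = (-81 - 3*8)² = (-81 - 24)² = (-105)² = 11025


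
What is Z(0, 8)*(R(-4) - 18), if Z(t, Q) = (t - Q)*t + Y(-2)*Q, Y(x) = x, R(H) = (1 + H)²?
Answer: 144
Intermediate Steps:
Z(t, Q) = -2*Q + t*(t - Q) (Z(t, Q) = (t - Q)*t - 2*Q = t*(t - Q) - 2*Q = -2*Q + t*(t - Q))
Z(0, 8)*(R(-4) - 18) = (0² - 2*8 - 1*8*0)*((1 - 4)² - 18) = (0 - 16 + 0)*((-3)² - 18) = -16*(9 - 18) = -16*(-9) = 144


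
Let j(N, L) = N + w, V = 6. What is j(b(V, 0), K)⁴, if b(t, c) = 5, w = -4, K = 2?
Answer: 1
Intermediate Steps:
j(N, L) = -4 + N (j(N, L) = N - 4 = -4 + N)
j(b(V, 0), K)⁴ = (-4 + 5)⁴ = 1⁴ = 1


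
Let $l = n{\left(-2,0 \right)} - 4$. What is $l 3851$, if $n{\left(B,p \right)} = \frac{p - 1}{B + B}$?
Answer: $- \frac{57765}{4} \approx -14441.0$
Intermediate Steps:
$n{\left(B,p \right)} = \frac{-1 + p}{2 B}$
$l = - \frac{15}{4}$ ($l = \frac{-1 + 0}{2 \left(-2\right)} - 4 = \frac{1}{2} \left(- \frac{1}{2}\right) \left(-1\right) - 4 = \frac{1}{4} - 4 = - \frac{15}{4} \approx -3.75$)
$l 3851 = \left(- \frac{15}{4}\right) 3851 = - \frac{57765}{4}$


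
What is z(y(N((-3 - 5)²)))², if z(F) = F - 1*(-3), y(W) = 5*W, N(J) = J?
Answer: 104329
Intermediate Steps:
z(F) = 3 + F (z(F) = F + 3 = 3 + F)
z(y(N((-3 - 5)²)))² = (3 + 5*(-3 - 5)²)² = (3 + 5*(-8)²)² = (3 + 5*64)² = (3 + 320)² = 323² = 104329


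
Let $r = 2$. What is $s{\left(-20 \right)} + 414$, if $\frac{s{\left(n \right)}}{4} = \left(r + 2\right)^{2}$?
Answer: $478$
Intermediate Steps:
$s{\left(n \right)} = 64$ ($s{\left(n \right)} = 4 \left(2 + 2\right)^{2} = 4 \cdot 4^{2} = 4 \cdot 16 = 64$)
$s{\left(-20 \right)} + 414 = 64 + 414 = 478$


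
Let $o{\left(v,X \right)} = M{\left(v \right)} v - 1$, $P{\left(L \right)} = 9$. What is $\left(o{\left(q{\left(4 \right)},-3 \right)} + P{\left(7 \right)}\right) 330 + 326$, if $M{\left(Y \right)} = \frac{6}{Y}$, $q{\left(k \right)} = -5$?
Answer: $4946$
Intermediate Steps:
$o{\left(v,X \right)} = 5$ ($o{\left(v,X \right)} = \frac{6}{v} v - 1 = 6 - 1 = 5$)
$\left(o{\left(q{\left(4 \right)},-3 \right)} + P{\left(7 \right)}\right) 330 + 326 = \left(5 + 9\right) 330 + 326 = 14 \cdot 330 + 326 = 4620 + 326 = 4946$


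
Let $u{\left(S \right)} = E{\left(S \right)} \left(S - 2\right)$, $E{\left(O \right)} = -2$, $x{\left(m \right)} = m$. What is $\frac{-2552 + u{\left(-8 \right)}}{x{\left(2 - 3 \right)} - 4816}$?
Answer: $\frac{2532}{4817} \approx 0.52564$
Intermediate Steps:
$u{\left(S \right)} = 4 - 2 S$ ($u{\left(S \right)} = - 2 \left(S - 2\right) = - 2 \left(-2 + S\right) = 4 - 2 S$)
$\frac{-2552 + u{\left(-8 \right)}}{x{\left(2 - 3 \right)} - 4816} = \frac{-2552 + \left(4 - -16\right)}{\left(2 - 3\right) - 4816} = \frac{-2552 + \left(4 + 16\right)}{\left(2 - 3\right) - 4816} = \frac{-2552 + 20}{-1 - 4816} = - \frac{2532}{-4817} = \left(-2532\right) \left(- \frac{1}{4817}\right) = \frac{2532}{4817}$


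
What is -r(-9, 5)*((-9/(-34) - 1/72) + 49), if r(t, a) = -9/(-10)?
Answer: -60283/1360 ≈ -44.326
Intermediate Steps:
r(t, a) = 9/10 (r(t, a) = -9*(-⅒) = 9/10)
-r(-9, 5)*((-9/(-34) - 1/72) + 49) = -9*((-9/(-34) - 1/72) + 49)/10 = -9*((-9*(-1/34) - 1*1/72) + 49)/10 = -9*((9/34 - 1/72) + 49)/10 = -9*(307/1224 + 49)/10 = -9*60283/(10*1224) = -1*60283/1360 = -60283/1360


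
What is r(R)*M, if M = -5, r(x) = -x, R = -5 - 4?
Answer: -45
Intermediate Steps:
R = -9
r(R)*M = -1*(-9)*(-5) = 9*(-5) = -45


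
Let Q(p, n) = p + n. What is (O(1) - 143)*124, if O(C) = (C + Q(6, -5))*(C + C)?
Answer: -17236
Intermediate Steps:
Q(p, n) = n + p
O(C) = 2*C*(1 + C) (O(C) = (C + (-5 + 6))*(C + C) = (C + 1)*(2*C) = (1 + C)*(2*C) = 2*C*(1 + C))
(O(1) - 143)*124 = (2*1*(1 + 1) - 143)*124 = (2*1*2 - 143)*124 = (4 - 143)*124 = -139*124 = -17236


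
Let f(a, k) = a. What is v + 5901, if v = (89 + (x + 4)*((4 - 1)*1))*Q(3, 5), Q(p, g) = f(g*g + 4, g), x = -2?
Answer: 8656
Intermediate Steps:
Q(p, g) = 4 + g² (Q(p, g) = g*g + 4 = g² + 4 = 4 + g²)
v = 2755 (v = (89 + (-2 + 4)*((4 - 1)*1))*(4 + 5²) = (89 + 2*(3*1))*(4 + 25) = (89 + 2*3)*29 = (89 + 6)*29 = 95*29 = 2755)
v + 5901 = 2755 + 5901 = 8656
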